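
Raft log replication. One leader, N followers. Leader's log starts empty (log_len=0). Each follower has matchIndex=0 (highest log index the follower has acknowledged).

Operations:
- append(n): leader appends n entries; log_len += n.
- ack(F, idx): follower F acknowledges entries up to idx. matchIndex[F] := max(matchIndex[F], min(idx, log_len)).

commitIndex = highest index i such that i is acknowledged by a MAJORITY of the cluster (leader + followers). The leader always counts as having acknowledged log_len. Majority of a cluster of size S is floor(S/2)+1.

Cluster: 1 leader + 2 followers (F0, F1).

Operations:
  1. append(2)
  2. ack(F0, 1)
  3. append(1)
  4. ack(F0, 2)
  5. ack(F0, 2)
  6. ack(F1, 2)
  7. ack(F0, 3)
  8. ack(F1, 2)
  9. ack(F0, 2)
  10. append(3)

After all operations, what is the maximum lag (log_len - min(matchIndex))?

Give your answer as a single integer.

Answer: 4

Derivation:
Op 1: append 2 -> log_len=2
Op 2: F0 acks idx 1 -> match: F0=1 F1=0; commitIndex=1
Op 3: append 1 -> log_len=3
Op 4: F0 acks idx 2 -> match: F0=2 F1=0; commitIndex=2
Op 5: F0 acks idx 2 -> match: F0=2 F1=0; commitIndex=2
Op 6: F1 acks idx 2 -> match: F0=2 F1=2; commitIndex=2
Op 7: F0 acks idx 3 -> match: F0=3 F1=2; commitIndex=3
Op 8: F1 acks idx 2 -> match: F0=3 F1=2; commitIndex=3
Op 9: F0 acks idx 2 -> match: F0=3 F1=2; commitIndex=3
Op 10: append 3 -> log_len=6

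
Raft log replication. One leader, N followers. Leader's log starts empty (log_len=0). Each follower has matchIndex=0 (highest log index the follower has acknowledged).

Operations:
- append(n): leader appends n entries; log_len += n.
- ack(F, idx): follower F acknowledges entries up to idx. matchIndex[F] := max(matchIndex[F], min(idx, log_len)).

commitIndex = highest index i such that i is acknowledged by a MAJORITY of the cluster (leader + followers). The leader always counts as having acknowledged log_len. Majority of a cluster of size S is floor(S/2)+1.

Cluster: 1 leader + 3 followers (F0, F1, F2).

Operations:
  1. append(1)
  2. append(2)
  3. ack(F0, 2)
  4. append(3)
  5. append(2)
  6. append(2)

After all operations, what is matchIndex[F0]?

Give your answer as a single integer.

Op 1: append 1 -> log_len=1
Op 2: append 2 -> log_len=3
Op 3: F0 acks idx 2 -> match: F0=2 F1=0 F2=0; commitIndex=0
Op 4: append 3 -> log_len=6
Op 5: append 2 -> log_len=8
Op 6: append 2 -> log_len=10

Answer: 2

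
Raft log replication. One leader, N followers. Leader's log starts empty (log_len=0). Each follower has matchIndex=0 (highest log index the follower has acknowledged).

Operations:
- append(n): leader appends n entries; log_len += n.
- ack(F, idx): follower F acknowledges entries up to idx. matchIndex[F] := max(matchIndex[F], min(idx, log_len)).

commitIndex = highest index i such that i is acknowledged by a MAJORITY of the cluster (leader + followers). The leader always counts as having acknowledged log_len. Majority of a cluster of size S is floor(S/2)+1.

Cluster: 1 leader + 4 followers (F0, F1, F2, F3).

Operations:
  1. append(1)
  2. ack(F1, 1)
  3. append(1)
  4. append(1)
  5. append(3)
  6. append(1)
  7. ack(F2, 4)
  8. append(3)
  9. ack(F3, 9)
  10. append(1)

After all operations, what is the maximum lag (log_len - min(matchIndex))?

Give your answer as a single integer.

Answer: 11

Derivation:
Op 1: append 1 -> log_len=1
Op 2: F1 acks idx 1 -> match: F0=0 F1=1 F2=0 F3=0; commitIndex=0
Op 3: append 1 -> log_len=2
Op 4: append 1 -> log_len=3
Op 5: append 3 -> log_len=6
Op 6: append 1 -> log_len=7
Op 7: F2 acks idx 4 -> match: F0=0 F1=1 F2=4 F3=0; commitIndex=1
Op 8: append 3 -> log_len=10
Op 9: F3 acks idx 9 -> match: F0=0 F1=1 F2=4 F3=9; commitIndex=4
Op 10: append 1 -> log_len=11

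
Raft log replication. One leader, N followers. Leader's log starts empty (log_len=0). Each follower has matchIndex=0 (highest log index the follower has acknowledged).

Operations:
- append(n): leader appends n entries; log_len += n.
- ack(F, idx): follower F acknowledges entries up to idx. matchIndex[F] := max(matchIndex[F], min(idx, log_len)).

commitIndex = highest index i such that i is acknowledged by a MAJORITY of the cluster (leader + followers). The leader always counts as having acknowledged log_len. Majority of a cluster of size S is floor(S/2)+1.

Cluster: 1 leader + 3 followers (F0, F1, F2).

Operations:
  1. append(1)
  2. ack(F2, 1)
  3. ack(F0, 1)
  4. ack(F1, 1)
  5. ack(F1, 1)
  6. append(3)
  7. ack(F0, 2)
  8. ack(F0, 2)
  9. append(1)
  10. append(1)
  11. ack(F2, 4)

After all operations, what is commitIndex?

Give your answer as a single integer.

Op 1: append 1 -> log_len=1
Op 2: F2 acks idx 1 -> match: F0=0 F1=0 F2=1; commitIndex=0
Op 3: F0 acks idx 1 -> match: F0=1 F1=0 F2=1; commitIndex=1
Op 4: F1 acks idx 1 -> match: F0=1 F1=1 F2=1; commitIndex=1
Op 5: F1 acks idx 1 -> match: F0=1 F1=1 F2=1; commitIndex=1
Op 6: append 3 -> log_len=4
Op 7: F0 acks idx 2 -> match: F0=2 F1=1 F2=1; commitIndex=1
Op 8: F0 acks idx 2 -> match: F0=2 F1=1 F2=1; commitIndex=1
Op 9: append 1 -> log_len=5
Op 10: append 1 -> log_len=6
Op 11: F2 acks idx 4 -> match: F0=2 F1=1 F2=4; commitIndex=2

Answer: 2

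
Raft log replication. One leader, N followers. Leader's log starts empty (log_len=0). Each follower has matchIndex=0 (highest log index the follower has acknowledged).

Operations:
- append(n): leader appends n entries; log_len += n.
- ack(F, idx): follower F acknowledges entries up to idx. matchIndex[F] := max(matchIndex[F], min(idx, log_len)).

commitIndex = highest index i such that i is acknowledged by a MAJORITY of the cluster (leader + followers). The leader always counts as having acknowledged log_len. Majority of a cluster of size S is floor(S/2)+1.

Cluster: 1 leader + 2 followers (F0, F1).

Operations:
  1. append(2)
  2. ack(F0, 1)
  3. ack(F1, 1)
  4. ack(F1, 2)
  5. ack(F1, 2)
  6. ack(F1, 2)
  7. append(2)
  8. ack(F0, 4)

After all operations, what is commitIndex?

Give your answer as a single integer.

Op 1: append 2 -> log_len=2
Op 2: F0 acks idx 1 -> match: F0=1 F1=0; commitIndex=1
Op 3: F1 acks idx 1 -> match: F0=1 F1=1; commitIndex=1
Op 4: F1 acks idx 2 -> match: F0=1 F1=2; commitIndex=2
Op 5: F1 acks idx 2 -> match: F0=1 F1=2; commitIndex=2
Op 6: F1 acks idx 2 -> match: F0=1 F1=2; commitIndex=2
Op 7: append 2 -> log_len=4
Op 8: F0 acks idx 4 -> match: F0=4 F1=2; commitIndex=4

Answer: 4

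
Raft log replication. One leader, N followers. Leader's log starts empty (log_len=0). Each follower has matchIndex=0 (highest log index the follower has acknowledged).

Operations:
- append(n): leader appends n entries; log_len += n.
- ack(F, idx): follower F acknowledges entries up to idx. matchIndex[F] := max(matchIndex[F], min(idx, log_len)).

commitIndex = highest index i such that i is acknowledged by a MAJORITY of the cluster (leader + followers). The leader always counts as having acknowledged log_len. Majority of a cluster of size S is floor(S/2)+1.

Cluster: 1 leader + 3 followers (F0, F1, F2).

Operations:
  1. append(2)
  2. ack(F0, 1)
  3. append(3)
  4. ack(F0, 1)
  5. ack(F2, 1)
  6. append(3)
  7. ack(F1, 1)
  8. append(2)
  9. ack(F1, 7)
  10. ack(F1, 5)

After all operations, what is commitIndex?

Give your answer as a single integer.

Op 1: append 2 -> log_len=2
Op 2: F0 acks idx 1 -> match: F0=1 F1=0 F2=0; commitIndex=0
Op 3: append 3 -> log_len=5
Op 4: F0 acks idx 1 -> match: F0=1 F1=0 F2=0; commitIndex=0
Op 5: F2 acks idx 1 -> match: F0=1 F1=0 F2=1; commitIndex=1
Op 6: append 3 -> log_len=8
Op 7: F1 acks idx 1 -> match: F0=1 F1=1 F2=1; commitIndex=1
Op 8: append 2 -> log_len=10
Op 9: F1 acks idx 7 -> match: F0=1 F1=7 F2=1; commitIndex=1
Op 10: F1 acks idx 5 -> match: F0=1 F1=7 F2=1; commitIndex=1

Answer: 1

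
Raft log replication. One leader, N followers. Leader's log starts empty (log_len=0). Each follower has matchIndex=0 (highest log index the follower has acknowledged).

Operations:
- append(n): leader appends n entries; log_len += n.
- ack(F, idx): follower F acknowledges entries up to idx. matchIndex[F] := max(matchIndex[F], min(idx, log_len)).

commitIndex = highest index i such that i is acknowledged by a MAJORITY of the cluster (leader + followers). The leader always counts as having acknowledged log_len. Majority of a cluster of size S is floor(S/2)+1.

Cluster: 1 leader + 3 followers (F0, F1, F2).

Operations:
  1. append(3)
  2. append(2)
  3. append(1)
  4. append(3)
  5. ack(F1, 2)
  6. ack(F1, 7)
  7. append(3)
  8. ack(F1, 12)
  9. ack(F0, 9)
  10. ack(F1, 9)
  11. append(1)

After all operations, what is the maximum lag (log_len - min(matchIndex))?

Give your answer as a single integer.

Op 1: append 3 -> log_len=3
Op 2: append 2 -> log_len=5
Op 3: append 1 -> log_len=6
Op 4: append 3 -> log_len=9
Op 5: F1 acks idx 2 -> match: F0=0 F1=2 F2=0; commitIndex=0
Op 6: F1 acks idx 7 -> match: F0=0 F1=7 F2=0; commitIndex=0
Op 7: append 3 -> log_len=12
Op 8: F1 acks idx 12 -> match: F0=0 F1=12 F2=0; commitIndex=0
Op 9: F0 acks idx 9 -> match: F0=9 F1=12 F2=0; commitIndex=9
Op 10: F1 acks idx 9 -> match: F0=9 F1=12 F2=0; commitIndex=9
Op 11: append 1 -> log_len=13

Answer: 13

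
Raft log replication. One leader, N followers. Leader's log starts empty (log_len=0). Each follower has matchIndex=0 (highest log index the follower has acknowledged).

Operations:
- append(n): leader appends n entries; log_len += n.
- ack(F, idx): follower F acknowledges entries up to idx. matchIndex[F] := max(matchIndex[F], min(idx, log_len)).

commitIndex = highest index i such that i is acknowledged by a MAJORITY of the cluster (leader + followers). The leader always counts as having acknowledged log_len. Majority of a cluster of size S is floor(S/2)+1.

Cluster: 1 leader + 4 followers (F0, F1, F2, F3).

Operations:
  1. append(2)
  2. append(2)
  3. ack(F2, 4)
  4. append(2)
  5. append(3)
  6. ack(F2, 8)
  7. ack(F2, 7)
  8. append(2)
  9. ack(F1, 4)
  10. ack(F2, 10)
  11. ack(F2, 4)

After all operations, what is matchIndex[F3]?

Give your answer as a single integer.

Op 1: append 2 -> log_len=2
Op 2: append 2 -> log_len=4
Op 3: F2 acks idx 4 -> match: F0=0 F1=0 F2=4 F3=0; commitIndex=0
Op 4: append 2 -> log_len=6
Op 5: append 3 -> log_len=9
Op 6: F2 acks idx 8 -> match: F0=0 F1=0 F2=8 F3=0; commitIndex=0
Op 7: F2 acks idx 7 -> match: F0=0 F1=0 F2=8 F3=0; commitIndex=0
Op 8: append 2 -> log_len=11
Op 9: F1 acks idx 4 -> match: F0=0 F1=4 F2=8 F3=0; commitIndex=4
Op 10: F2 acks idx 10 -> match: F0=0 F1=4 F2=10 F3=0; commitIndex=4
Op 11: F2 acks idx 4 -> match: F0=0 F1=4 F2=10 F3=0; commitIndex=4

Answer: 0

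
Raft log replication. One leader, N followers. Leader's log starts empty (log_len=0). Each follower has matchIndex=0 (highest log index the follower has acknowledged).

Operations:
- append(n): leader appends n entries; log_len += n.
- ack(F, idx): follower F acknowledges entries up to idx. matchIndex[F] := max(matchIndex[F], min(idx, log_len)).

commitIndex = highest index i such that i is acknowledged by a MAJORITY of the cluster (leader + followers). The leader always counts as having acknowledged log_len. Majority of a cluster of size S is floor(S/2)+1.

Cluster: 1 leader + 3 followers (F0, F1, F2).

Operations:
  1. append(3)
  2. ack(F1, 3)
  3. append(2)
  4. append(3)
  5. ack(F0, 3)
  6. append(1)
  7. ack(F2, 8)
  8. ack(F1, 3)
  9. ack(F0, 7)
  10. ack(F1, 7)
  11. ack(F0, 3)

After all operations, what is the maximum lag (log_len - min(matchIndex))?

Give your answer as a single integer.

Answer: 2

Derivation:
Op 1: append 3 -> log_len=3
Op 2: F1 acks idx 3 -> match: F0=0 F1=3 F2=0; commitIndex=0
Op 3: append 2 -> log_len=5
Op 4: append 3 -> log_len=8
Op 5: F0 acks idx 3 -> match: F0=3 F1=3 F2=0; commitIndex=3
Op 6: append 1 -> log_len=9
Op 7: F2 acks idx 8 -> match: F0=3 F1=3 F2=8; commitIndex=3
Op 8: F1 acks idx 3 -> match: F0=3 F1=3 F2=8; commitIndex=3
Op 9: F0 acks idx 7 -> match: F0=7 F1=3 F2=8; commitIndex=7
Op 10: F1 acks idx 7 -> match: F0=7 F1=7 F2=8; commitIndex=7
Op 11: F0 acks idx 3 -> match: F0=7 F1=7 F2=8; commitIndex=7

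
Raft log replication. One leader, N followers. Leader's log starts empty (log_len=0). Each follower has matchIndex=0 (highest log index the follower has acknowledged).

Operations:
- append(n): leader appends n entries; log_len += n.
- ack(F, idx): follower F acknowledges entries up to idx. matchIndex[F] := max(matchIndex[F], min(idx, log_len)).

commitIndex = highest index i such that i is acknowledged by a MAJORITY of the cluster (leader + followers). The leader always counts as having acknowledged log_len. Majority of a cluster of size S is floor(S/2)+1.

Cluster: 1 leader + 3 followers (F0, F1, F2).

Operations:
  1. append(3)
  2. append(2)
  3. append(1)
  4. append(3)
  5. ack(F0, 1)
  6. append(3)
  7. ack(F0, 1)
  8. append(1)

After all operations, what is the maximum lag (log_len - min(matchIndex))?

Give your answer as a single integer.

Answer: 13

Derivation:
Op 1: append 3 -> log_len=3
Op 2: append 2 -> log_len=5
Op 3: append 1 -> log_len=6
Op 4: append 3 -> log_len=9
Op 5: F0 acks idx 1 -> match: F0=1 F1=0 F2=0; commitIndex=0
Op 6: append 3 -> log_len=12
Op 7: F0 acks idx 1 -> match: F0=1 F1=0 F2=0; commitIndex=0
Op 8: append 1 -> log_len=13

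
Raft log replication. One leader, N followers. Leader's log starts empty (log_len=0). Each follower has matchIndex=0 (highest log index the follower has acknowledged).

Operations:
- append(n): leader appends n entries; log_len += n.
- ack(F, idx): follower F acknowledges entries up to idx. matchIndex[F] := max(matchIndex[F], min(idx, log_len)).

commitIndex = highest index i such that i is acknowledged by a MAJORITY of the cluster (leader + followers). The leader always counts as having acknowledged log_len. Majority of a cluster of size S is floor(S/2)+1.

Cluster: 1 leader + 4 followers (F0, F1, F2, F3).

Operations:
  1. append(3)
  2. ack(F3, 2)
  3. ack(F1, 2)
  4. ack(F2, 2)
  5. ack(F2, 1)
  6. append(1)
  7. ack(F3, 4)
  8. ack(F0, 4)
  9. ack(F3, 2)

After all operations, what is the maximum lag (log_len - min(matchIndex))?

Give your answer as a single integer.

Answer: 2

Derivation:
Op 1: append 3 -> log_len=3
Op 2: F3 acks idx 2 -> match: F0=0 F1=0 F2=0 F3=2; commitIndex=0
Op 3: F1 acks idx 2 -> match: F0=0 F1=2 F2=0 F3=2; commitIndex=2
Op 4: F2 acks idx 2 -> match: F0=0 F1=2 F2=2 F3=2; commitIndex=2
Op 5: F2 acks idx 1 -> match: F0=0 F1=2 F2=2 F3=2; commitIndex=2
Op 6: append 1 -> log_len=4
Op 7: F3 acks idx 4 -> match: F0=0 F1=2 F2=2 F3=4; commitIndex=2
Op 8: F0 acks idx 4 -> match: F0=4 F1=2 F2=2 F3=4; commitIndex=4
Op 9: F3 acks idx 2 -> match: F0=4 F1=2 F2=2 F3=4; commitIndex=4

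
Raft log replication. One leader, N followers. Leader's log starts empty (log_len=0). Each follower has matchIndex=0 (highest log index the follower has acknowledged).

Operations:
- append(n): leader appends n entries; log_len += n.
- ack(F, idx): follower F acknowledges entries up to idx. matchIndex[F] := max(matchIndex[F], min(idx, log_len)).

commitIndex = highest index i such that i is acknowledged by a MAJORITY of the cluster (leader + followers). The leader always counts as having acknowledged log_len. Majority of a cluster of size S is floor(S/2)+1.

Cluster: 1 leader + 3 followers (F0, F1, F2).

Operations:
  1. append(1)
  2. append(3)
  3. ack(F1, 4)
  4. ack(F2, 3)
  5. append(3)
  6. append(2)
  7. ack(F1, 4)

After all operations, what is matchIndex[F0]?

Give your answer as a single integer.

Op 1: append 1 -> log_len=1
Op 2: append 3 -> log_len=4
Op 3: F1 acks idx 4 -> match: F0=0 F1=4 F2=0; commitIndex=0
Op 4: F2 acks idx 3 -> match: F0=0 F1=4 F2=3; commitIndex=3
Op 5: append 3 -> log_len=7
Op 6: append 2 -> log_len=9
Op 7: F1 acks idx 4 -> match: F0=0 F1=4 F2=3; commitIndex=3

Answer: 0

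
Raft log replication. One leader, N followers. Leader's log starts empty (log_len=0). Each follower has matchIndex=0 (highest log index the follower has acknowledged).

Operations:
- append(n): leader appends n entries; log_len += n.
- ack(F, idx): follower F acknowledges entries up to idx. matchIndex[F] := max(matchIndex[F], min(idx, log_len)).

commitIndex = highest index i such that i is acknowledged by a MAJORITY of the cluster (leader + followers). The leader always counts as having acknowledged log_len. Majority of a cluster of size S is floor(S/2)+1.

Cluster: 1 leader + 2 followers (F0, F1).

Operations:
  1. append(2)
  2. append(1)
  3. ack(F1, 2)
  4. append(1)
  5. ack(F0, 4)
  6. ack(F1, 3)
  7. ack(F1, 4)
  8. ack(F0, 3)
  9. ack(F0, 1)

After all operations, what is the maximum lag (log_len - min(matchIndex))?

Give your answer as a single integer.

Answer: 0

Derivation:
Op 1: append 2 -> log_len=2
Op 2: append 1 -> log_len=3
Op 3: F1 acks idx 2 -> match: F0=0 F1=2; commitIndex=2
Op 4: append 1 -> log_len=4
Op 5: F0 acks idx 4 -> match: F0=4 F1=2; commitIndex=4
Op 6: F1 acks idx 3 -> match: F0=4 F1=3; commitIndex=4
Op 7: F1 acks idx 4 -> match: F0=4 F1=4; commitIndex=4
Op 8: F0 acks idx 3 -> match: F0=4 F1=4; commitIndex=4
Op 9: F0 acks idx 1 -> match: F0=4 F1=4; commitIndex=4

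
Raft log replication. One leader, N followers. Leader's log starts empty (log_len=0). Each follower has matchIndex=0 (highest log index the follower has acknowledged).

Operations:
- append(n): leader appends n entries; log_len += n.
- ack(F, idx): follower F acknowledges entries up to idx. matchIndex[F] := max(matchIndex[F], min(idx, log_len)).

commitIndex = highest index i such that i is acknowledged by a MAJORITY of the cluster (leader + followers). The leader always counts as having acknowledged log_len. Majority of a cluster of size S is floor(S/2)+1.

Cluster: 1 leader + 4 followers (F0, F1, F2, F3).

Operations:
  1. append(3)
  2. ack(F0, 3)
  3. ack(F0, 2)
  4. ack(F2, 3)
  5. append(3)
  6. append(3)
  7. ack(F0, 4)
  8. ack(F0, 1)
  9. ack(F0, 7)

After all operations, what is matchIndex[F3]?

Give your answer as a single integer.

Op 1: append 3 -> log_len=3
Op 2: F0 acks idx 3 -> match: F0=3 F1=0 F2=0 F3=0; commitIndex=0
Op 3: F0 acks idx 2 -> match: F0=3 F1=0 F2=0 F3=0; commitIndex=0
Op 4: F2 acks idx 3 -> match: F0=3 F1=0 F2=3 F3=0; commitIndex=3
Op 5: append 3 -> log_len=6
Op 6: append 3 -> log_len=9
Op 7: F0 acks idx 4 -> match: F0=4 F1=0 F2=3 F3=0; commitIndex=3
Op 8: F0 acks idx 1 -> match: F0=4 F1=0 F2=3 F3=0; commitIndex=3
Op 9: F0 acks idx 7 -> match: F0=7 F1=0 F2=3 F3=0; commitIndex=3

Answer: 0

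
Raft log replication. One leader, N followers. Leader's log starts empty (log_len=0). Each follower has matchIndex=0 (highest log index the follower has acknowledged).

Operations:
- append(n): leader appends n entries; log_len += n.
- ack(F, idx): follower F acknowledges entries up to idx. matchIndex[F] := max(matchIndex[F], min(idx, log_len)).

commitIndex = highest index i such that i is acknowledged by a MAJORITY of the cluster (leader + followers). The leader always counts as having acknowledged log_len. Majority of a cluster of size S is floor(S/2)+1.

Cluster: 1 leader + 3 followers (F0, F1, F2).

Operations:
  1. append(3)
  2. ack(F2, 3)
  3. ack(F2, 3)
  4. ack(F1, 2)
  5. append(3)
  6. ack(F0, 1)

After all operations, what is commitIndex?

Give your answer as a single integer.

Op 1: append 3 -> log_len=3
Op 2: F2 acks idx 3 -> match: F0=0 F1=0 F2=3; commitIndex=0
Op 3: F2 acks idx 3 -> match: F0=0 F1=0 F2=3; commitIndex=0
Op 4: F1 acks idx 2 -> match: F0=0 F1=2 F2=3; commitIndex=2
Op 5: append 3 -> log_len=6
Op 6: F0 acks idx 1 -> match: F0=1 F1=2 F2=3; commitIndex=2

Answer: 2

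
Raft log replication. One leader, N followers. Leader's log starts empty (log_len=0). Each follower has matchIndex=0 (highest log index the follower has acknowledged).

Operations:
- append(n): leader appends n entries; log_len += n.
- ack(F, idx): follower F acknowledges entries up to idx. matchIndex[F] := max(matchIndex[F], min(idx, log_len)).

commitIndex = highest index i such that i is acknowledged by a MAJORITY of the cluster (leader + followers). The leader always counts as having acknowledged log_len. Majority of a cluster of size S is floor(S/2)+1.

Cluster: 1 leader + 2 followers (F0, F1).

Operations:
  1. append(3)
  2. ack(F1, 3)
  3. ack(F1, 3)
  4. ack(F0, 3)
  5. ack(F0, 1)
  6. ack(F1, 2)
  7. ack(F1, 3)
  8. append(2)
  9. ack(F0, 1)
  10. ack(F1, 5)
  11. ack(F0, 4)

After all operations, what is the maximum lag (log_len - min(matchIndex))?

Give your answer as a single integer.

Answer: 1

Derivation:
Op 1: append 3 -> log_len=3
Op 2: F1 acks idx 3 -> match: F0=0 F1=3; commitIndex=3
Op 3: F1 acks idx 3 -> match: F0=0 F1=3; commitIndex=3
Op 4: F0 acks idx 3 -> match: F0=3 F1=3; commitIndex=3
Op 5: F0 acks idx 1 -> match: F0=3 F1=3; commitIndex=3
Op 6: F1 acks idx 2 -> match: F0=3 F1=3; commitIndex=3
Op 7: F1 acks idx 3 -> match: F0=3 F1=3; commitIndex=3
Op 8: append 2 -> log_len=5
Op 9: F0 acks idx 1 -> match: F0=3 F1=3; commitIndex=3
Op 10: F1 acks idx 5 -> match: F0=3 F1=5; commitIndex=5
Op 11: F0 acks idx 4 -> match: F0=4 F1=5; commitIndex=5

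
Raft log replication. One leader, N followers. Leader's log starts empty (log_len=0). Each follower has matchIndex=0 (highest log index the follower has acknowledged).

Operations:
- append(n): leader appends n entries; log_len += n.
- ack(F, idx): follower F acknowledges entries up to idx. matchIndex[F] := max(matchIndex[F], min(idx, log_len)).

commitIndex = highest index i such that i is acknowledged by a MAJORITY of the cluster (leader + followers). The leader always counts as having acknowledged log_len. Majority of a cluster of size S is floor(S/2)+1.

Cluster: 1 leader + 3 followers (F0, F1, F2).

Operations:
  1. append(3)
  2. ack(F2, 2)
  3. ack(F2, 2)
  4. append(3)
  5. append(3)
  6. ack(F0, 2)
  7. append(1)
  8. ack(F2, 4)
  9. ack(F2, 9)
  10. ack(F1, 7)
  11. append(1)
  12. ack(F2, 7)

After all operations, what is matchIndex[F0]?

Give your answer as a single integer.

Op 1: append 3 -> log_len=3
Op 2: F2 acks idx 2 -> match: F0=0 F1=0 F2=2; commitIndex=0
Op 3: F2 acks idx 2 -> match: F0=0 F1=0 F2=2; commitIndex=0
Op 4: append 3 -> log_len=6
Op 5: append 3 -> log_len=9
Op 6: F0 acks idx 2 -> match: F0=2 F1=0 F2=2; commitIndex=2
Op 7: append 1 -> log_len=10
Op 8: F2 acks idx 4 -> match: F0=2 F1=0 F2=4; commitIndex=2
Op 9: F2 acks idx 9 -> match: F0=2 F1=0 F2=9; commitIndex=2
Op 10: F1 acks idx 7 -> match: F0=2 F1=7 F2=9; commitIndex=7
Op 11: append 1 -> log_len=11
Op 12: F2 acks idx 7 -> match: F0=2 F1=7 F2=9; commitIndex=7

Answer: 2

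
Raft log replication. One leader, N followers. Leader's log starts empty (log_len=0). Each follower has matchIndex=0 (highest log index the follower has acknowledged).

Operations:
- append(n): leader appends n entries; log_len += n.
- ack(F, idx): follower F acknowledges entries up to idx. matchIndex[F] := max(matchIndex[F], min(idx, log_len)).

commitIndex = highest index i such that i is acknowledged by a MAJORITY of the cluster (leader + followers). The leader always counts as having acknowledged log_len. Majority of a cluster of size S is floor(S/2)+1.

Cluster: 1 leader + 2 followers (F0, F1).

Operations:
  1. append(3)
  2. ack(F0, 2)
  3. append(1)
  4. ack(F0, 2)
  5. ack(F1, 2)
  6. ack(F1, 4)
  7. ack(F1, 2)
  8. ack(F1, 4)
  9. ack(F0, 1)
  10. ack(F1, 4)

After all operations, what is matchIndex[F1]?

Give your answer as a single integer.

Op 1: append 3 -> log_len=3
Op 2: F0 acks idx 2 -> match: F0=2 F1=0; commitIndex=2
Op 3: append 1 -> log_len=4
Op 4: F0 acks idx 2 -> match: F0=2 F1=0; commitIndex=2
Op 5: F1 acks idx 2 -> match: F0=2 F1=2; commitIndex=2
Op 6: F1 acks idx 4 -> match: F0=2 F1=4; commitIndex=4
Op 7: F1 acks idx 2 -> match: F0=2 F1=4; commitIndex=4
Op 8: F1 acks idx 4 -> match: F0=2 F1=4; commitIndex=4
Op 9: F0 acks idx 1 -> match: F0=2 F1=4; commitIndex=4
Op 10: F1 acks idx 4 -> match: F0=2 F1=4; commitIndex=4

Answer: 4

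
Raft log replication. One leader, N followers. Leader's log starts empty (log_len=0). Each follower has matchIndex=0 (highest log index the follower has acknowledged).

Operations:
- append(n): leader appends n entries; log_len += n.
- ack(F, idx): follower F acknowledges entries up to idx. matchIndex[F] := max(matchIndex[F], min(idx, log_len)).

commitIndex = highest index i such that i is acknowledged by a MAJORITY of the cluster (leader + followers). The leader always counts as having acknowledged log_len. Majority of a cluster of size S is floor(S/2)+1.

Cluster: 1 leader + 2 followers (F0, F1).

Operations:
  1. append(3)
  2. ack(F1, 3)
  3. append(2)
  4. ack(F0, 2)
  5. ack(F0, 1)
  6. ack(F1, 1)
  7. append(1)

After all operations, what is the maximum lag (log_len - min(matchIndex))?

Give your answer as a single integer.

Answer: 4

Derivation:
Op 1: append 3 -> log_len=3
Op 2: F1 acks idx 3 -> match: F0=0 F1=3; commitIndex=3
Op 3: append 2 -> log_len=5
Op 4: F0 acks idx 2 -> match: F0=2 F1=3; commitIndex=3
Op 5: F0 acks idx 1 -> match: F0=2 F1=3; commitIndex=3
Op 6: F1 acks idx 1 -> match: F0=2 F1=3; commitIndex=3
Op 7: append 1 -> log_len=6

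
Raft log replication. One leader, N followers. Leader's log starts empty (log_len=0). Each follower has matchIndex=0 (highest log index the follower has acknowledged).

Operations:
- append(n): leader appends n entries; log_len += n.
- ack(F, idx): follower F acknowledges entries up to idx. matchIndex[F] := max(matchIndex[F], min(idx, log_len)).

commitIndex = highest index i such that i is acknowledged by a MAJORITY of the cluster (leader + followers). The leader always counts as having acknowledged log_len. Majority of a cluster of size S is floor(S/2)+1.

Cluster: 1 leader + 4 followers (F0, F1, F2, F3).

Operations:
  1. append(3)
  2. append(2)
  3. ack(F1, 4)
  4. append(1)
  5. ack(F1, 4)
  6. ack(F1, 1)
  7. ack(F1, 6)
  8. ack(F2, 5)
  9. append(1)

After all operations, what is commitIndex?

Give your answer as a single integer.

Answer: 5

Derivation:
Op 1: append 3 -> log_len=3
Op 2: append 2 -> log_len=5
Op 3: F1 acks idx 4 -> match: F0=0 F1=4 F2=0 F3=0; commitIndex=0
Op 4: append 1 -> log_len=6
Op 5: F1 acks idx 4 -> match: F0=0 F1=4 F2=0 F3=0; commitIndex=0
Op 6: F1 acks idx 1 -> match: F0=0 F1=4 F2=0 F3=0; commitIndex=0
Op 7: F1 acks idx 6 -> match: F0=0 F1=6 F2=0 F3=0; commitIndex=0
Op 8: F2 acks idx 5 -> match: F0=0 F1=6 F2=5 F3=0; commitIndex=5
Op 9: append 1 -> log_len=7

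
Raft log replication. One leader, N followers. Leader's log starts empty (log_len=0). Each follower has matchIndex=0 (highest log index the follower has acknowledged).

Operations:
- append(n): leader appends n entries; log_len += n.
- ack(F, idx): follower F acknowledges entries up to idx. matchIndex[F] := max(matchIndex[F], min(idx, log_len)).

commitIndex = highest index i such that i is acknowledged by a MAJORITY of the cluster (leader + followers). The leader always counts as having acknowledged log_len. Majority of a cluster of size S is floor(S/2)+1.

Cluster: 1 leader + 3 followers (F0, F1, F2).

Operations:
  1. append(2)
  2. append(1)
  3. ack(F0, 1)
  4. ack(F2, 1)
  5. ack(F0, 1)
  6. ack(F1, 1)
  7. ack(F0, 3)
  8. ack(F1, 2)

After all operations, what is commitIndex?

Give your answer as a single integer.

Op 1: append 2 -> log_len=2
Op 2: append 1 -> log_len=3
Op 3: F0 acks idx 1 -> match: F0=1 F1=0 F2=0; commitIndex=0
Op 4: F2 acks idx 1 -> match: F0=1 F1=0 F2=1; commitIndex=1
Op 5: F0 acks idx 1 -> match: F0=1 F1=0 F2=1; commitIndex=1
Op 6: F1 acks idx 1 -> match: F0=1 F1=1 F2=1; commitIndex=1
Op 7: F0 acks idx 3 -> match: F0=3 F1=1 F2=1; commitIndex=1
Op 8: F1 acks idx 2 -> match: F0=3 F1=2 F2=1; commitIndex=2

Answer: 2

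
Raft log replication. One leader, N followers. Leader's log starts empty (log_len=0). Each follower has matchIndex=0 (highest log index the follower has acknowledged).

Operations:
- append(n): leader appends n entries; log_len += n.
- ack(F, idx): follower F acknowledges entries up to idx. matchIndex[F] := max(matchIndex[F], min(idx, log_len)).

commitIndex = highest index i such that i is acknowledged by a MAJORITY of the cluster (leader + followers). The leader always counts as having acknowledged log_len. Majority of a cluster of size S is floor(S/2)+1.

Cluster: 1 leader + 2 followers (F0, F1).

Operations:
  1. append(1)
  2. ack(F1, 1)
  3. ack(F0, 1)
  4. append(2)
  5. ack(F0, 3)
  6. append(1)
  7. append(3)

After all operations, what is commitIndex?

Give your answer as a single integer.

Op 1: append 1 -> log_len=1
Op 2: F1 acks idx 1 -> match: F0=0 F1=1; commitIndex=1
Op 3: F0 acks idx 1 -> match: F0=1 F1=1; commitIndex=1
Op 4: append 2 -> log_len=3
Op 5: F0 acks idx 3 -> match: F0=3 F1=1; commitIndex=3
Op 6: append 1 -> log_len=4
Op 7: append 3 -> log_len=7

Answer: 3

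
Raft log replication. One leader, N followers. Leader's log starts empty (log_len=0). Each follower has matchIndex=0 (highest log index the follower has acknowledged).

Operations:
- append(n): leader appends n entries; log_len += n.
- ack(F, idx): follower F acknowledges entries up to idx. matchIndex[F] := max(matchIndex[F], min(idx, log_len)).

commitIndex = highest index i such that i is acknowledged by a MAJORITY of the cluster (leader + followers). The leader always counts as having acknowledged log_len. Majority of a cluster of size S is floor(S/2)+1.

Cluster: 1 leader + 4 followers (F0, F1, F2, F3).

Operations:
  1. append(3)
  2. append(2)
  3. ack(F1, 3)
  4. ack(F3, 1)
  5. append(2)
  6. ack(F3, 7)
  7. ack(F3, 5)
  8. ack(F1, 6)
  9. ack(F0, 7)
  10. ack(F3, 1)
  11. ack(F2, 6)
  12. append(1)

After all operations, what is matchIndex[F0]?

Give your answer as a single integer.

Answer: 7

Derivation:
Op 1: append 3 -> log_len=3
Op 2: append 2 -> log_len=5
Op 3: F1 acks idx 3 -> match: F0=0 F1=3 F2=0 F3=0; commitIndex=0
Op 4: F3 acks idx 1 -> match: F0=0 F1=3 F2=0 F3=1; commitIndex=1
Op 5: append 2 -> log_len=7
Op 6: F3 acks idx 7 -> match: F0=0 F1=3 F2=0 F3=7; commitIndex=3
Op 7: F3 acks idx 5 -> match: F0=0 F1=3 F2=0 F3=7; commitIndex=3
Op 8: F1 acks idx 6 -> match: F0=0 F1=6 F2=0 F3=7; commitIndex=6
Op 9: F0 acks idx 7 -> match: F0=7 F1=6 F2=0 F3=7; commitIndex=7
Op 10: F3 acks idx 1 -> match: F0=7 F1=6 F2=0 F3=7; commitIndex=7
Op 11: F2 acks idx 6 -> match: F0=7 F1=6 F2=6 F3=7; commitIndex=7
Op 12: append 1 -> log_len=8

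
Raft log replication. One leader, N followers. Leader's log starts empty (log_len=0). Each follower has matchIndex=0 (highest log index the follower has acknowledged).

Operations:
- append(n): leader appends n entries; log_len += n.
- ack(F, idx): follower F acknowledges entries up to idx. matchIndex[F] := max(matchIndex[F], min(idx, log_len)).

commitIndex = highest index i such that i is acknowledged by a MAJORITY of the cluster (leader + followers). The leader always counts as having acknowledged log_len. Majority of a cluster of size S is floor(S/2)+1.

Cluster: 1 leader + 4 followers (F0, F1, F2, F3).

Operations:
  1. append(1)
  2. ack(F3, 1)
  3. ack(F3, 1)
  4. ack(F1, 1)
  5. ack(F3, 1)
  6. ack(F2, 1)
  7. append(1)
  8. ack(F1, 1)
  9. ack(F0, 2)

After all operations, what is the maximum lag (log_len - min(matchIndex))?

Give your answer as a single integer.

Answer: 1

Derivation:
Op 1: append 1 -> log_len=1
Op 2: F3 acks idx 1 -> match: F0=0 F1=0 F2=0 F3=1; commitIndex=0
Op 3: F3 acks idx 1 -> match: F0=0 F1=0 F2=0 F3=1; commitIndex=0
Op 4: F1 acks idx 1 -> match: F0=0 F1=1 F2=0 F3=1; commitIndex=1
Op 5: F3 acks idx 1 -> match: F0=0 F1=1 F2=0 F3=1; commitIndex=1
Op 6: F2 acks idx 1 -> match: F0=0 F1=1 F2=1 F3=1; commitIndex=1
Op 7: append 1 -> log_len=2
Op 8: F1 acks idx 1 -> match: F0=0 F1=1 F2=1 F3=1; commitIndex=1
Op 9: F0 acks idx 2 -> match: F0=2 F1=1 F2=1 F3=1; commitIndex=1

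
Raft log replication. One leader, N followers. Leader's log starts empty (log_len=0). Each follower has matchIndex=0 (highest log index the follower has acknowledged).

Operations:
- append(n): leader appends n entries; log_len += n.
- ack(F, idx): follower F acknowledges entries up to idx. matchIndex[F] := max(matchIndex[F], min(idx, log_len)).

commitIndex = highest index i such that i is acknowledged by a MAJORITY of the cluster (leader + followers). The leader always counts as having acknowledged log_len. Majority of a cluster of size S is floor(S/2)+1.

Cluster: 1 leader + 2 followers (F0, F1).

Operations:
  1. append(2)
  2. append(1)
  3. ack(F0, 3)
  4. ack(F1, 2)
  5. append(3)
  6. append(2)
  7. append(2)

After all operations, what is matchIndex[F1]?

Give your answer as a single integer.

Op 1: append 2 -> log_len=2
Op 2: append 1 -> log_len=3
Op 3: F0 acks idx 3 -> match: F0=3 F1=0; commitIndex=3
Op 4: F1 acks idx 2 -> match: F0=3 F1=2; commitIndex=3
Op 5: append 3 -> log_len=6
Op 6: append 2 -> log_len=8
Op 7: append 2 -> log_len=10

Answer: 2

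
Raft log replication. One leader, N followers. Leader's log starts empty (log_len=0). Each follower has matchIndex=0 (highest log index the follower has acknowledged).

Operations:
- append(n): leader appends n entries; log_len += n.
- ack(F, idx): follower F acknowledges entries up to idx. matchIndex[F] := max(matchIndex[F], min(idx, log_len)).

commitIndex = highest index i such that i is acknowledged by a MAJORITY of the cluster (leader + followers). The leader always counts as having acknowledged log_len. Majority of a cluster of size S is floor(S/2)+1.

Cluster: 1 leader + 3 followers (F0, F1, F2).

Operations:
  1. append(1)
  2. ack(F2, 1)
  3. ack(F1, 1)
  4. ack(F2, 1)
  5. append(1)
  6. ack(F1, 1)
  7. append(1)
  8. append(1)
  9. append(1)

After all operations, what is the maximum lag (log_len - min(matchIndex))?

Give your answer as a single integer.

Op 1: append 1 -> log_len=1
Op 2: F2 acks idx 1 -> match: F0=0 F1=0 F2=1; commitIndex=0
Op 3: F1 acks idx 1 -> match: F0=0 F1=1 F2=1; commitIndex=1
Op 4: F2 acks idx 1 -> match: F0=0 F1=1 F2=1; commitIndex=1
Op 5: append 1 -> log_len=2
Op 6: F1 acks idx 1 -> match: F0=0 F1=1 F2=1; commitIndex=1
Op 7: append 1 -> log_len=3
Op 8: append 1 -> log_len=4
Op 9: append 1 -> log_len=5

Answer: 5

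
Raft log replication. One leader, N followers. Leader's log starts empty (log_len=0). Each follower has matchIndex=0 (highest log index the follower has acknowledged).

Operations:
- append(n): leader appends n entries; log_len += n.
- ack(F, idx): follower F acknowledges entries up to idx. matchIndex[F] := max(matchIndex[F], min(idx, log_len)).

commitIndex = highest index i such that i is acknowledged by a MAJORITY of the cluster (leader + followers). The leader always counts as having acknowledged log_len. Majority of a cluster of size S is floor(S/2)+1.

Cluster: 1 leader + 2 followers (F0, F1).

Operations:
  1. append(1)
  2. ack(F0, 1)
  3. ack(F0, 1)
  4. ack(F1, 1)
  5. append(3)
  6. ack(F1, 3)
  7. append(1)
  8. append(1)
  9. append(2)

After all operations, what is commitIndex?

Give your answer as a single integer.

Answer: 3

Derivation:
Op 1: append 1 -> log_len=1
Op 2: F0 acks idx 1 -> match: F0=1 F1=0; commitIndex=1
Op 3: F0 acks idx 1 -> match: F0=1 F1=0; commitIndex=1
Op 4: F1 acks idx 1 -> match: F0=1 F1=1; commitIndex=1
Op 5: append 3 -> log_len=4
Op 6: F1 acks idx 3 -> match: F0=1 F1=3; commitIndex=3
Op 7: append 1 -> log_len=5
Op 8: append 1 -> log_len=6
Op 9: append 2 -> log_len=8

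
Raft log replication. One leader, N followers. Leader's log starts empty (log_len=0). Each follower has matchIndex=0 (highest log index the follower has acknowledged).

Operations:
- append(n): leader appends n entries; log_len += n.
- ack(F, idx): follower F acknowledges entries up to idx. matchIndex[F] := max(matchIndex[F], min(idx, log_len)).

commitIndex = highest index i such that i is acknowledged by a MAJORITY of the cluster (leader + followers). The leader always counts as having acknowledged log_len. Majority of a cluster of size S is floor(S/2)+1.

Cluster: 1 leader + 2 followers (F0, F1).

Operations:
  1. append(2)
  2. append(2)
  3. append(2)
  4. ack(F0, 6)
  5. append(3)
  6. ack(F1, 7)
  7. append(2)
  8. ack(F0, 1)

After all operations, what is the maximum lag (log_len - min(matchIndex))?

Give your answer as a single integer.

Op 1: append 2 -> log_len=2
Op 2: append 2 -> log_len=4
Op 3: append 2 -> log_len=6
Op 4: F0 acks idx 6 -> match: F0=6 F1=0; commitIndex=6
Op 5: append 3 -> log_len=9
Op 6: F1 acks idx 7 -> match: F0=6 F1=7; commitIndex=7
Op 7: append 2 -> log_len=11
Op 8: F0 acks idx 1 -> match: F0=6 F1=7; commitIndex=7

Answer: 5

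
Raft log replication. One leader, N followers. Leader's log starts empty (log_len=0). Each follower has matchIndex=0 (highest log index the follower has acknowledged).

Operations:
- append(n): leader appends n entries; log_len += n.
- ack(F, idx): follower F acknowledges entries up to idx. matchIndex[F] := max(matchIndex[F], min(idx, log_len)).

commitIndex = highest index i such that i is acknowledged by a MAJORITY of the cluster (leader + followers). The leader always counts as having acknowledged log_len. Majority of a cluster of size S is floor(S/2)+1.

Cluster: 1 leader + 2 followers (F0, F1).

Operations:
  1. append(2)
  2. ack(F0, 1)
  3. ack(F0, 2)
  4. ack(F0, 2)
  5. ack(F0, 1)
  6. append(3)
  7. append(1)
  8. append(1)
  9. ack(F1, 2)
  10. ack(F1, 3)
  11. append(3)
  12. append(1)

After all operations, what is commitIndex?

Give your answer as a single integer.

Answer: 3

Derivation:
Op 1: append 2 -> log_len=2
Op 2: F0 acks idx 1 -> match: F0=1 F1=0; commitIndex=1
Op 3: F0 acks idx 2 -> match: F0=2 F1=0; commitIndex=2
Op 4: F0 acks idx 2 -> match: F0=2 F1=0; commitIndex=2
Op 5: F0 acks idx 1 -> match: F0=2 F1=0; commitIndex=2
Op 6: append 3 -> log_len=5
Op 7: append 1 -> log_len=6
Op 8: append 1 -> log_len=7
Op 9: F1 acks idx 2 -> match: F0=2 F1=2; commitIndex=2
Op 10: F1 acks idx 3 -> match: F0=2 F1=3; commitIndex=3
Op 11: append 3 -> log_len=10
Op 12: append 1 -> log_len=11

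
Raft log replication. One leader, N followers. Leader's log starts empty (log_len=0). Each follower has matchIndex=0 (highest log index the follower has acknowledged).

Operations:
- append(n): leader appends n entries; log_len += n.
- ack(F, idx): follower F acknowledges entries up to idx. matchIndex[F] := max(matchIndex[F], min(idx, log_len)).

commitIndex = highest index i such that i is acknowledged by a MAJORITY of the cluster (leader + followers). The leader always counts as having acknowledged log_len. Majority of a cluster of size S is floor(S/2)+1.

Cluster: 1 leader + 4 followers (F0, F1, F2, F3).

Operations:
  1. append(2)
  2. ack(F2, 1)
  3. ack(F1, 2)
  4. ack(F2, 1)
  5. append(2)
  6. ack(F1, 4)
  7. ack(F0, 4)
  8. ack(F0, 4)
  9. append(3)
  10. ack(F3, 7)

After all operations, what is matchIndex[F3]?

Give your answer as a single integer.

Op 1: append 2 -> log_len=2
Op 2: F2 acks idx 1 -> match: F0=0 F1=0 F2=1 F3=0; commitIndex=0
Op 3: F1 acks idx 2 -> match: F0=0 F1=2 F2=1 F3=0; commitIndex=1
Op 4: F2 acks idx 1 -> match: F0=0 F1=2 F2=1 F3=0; commitIndex=1
Op 5: append 2 -> log_len=4
Op 6: F1 acks idx 4 -> match: F0=0 F1=4 F2=1 F3=0; commitIndex=1
Op 7: F0 acks idx 4 -> match: F0=4 F1=4 F2=1 F3=0; commitIndex=4
Op 8: F0 acks idx 4 -> match: F0=4 F1=4 F2=1 F3=0; commitIndex=4
Op 9: append 3 -> log_len=7
Op 10: F3 acks idx 7 -> match: F0=4 F1=4 F2=1 F3=7; commitIndex=4

Answer: 7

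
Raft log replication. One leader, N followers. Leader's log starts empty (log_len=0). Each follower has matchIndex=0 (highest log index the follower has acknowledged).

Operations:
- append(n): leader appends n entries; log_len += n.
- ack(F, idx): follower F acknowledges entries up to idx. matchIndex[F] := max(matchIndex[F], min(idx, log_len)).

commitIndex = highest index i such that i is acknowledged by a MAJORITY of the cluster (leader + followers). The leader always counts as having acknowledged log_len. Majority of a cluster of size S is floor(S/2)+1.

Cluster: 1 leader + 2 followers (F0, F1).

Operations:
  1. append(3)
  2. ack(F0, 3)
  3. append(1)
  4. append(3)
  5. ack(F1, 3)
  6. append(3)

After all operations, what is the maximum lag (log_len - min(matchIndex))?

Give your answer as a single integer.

Answer: 7

Derivation:
Op 1: append 3 -> log_len=3
Op 2: F0 acks idx 3 -> match: F0=3 F1=0; commitIndex=3
Op 3: append 1 -> log_len=4
Op 4: append 3 -> log_len=7
Op 5: F1 acks idx 3 -> match: F0=3 F1=3; commitIndex=3
Op 6: append 3 -> log_len=10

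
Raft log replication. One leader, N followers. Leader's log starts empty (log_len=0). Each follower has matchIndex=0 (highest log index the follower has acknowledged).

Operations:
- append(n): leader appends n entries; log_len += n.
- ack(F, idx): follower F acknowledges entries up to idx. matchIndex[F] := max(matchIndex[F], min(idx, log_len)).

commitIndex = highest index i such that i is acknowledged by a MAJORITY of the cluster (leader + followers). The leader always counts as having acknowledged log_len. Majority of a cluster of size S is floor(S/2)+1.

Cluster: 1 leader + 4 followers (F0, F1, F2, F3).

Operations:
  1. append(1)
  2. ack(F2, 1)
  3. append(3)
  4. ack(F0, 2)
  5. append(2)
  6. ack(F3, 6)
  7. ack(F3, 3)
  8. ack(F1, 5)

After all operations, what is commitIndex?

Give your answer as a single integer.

Answer: 5

Derivation:
Op 1: append 1 -> log_len=1
Op 2: F2 acks idx 1 -> match: F0=0 F1=0 F2=1 F3=0; commitIndex=0
Op 3: append 3 -> log_len=4
Op 4: F0 acks idx 2 -> match: F0=2 F1=0 F2=1 F3=0; commitIndex=1
Op 5: append 2 -> log_len=6
Op 6: F3 acks idx 6 -> match: F0=2 F1=0 F2=1 F3=6; commitIndex=2
Op 7: F3 acks idx 3 -> match: F0=2 F1=0 F2=1 F3=6; commitIndex=2
Op 8: F1 acks idx 5 -> match: F0=2 F1=5 F2=1 F3=6; commitIndex=5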